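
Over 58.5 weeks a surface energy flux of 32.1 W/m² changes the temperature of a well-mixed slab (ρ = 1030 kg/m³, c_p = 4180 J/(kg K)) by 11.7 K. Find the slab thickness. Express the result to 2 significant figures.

23 m

Heat input Q = F Δt = 32.1 × 3.54×10^7 s = 1.14×10^9 J/m².
Required areal heat capacity C = Q / ΔT = 9.71×10^7 J/(m²·K).
Depth D = C / (ρ c_p) = 9.71×10^7 / (1030 × 4180) = 22.5 m.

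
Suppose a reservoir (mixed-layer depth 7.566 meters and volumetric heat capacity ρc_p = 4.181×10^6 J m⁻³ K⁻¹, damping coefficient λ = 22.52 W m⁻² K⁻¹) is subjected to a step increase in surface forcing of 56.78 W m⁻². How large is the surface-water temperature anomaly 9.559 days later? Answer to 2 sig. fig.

1.1 K

Areal heat capacity C = ρc_p × D = 4.181×10^6 × 7.566 = 3.16×10^7 J m⁻² K⁻¹.
τ = C / λ = 3.16×10^7 / 22.52 = 1.40×10^6 s.
Equilibrium anomaly ΔT_eq = F / λ = 56.78 / 22.52 = 2.52 K.
t = 9.559 days = 8.26×10^5 s, so t/τ = 0.588.
ΔT(t) = ΔT_eq (1 − e^(−t/τ)) = 2.52 × (1 − e^−0.588) = 1.12 K.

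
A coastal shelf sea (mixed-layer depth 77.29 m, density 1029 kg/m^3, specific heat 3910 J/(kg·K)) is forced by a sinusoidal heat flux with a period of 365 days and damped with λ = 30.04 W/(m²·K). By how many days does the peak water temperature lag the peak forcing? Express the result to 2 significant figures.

65 days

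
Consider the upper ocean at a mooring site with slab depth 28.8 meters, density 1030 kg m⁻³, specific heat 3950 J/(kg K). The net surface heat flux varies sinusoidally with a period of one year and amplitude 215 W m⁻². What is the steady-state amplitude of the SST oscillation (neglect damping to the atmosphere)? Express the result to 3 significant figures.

Areal heat capacity C = ρ c_p D = 1030 × 3950 × 28.8 = 1.17×10^8 J/(m²·K).
Angular frequency ω = 2π / T = 2π / 3.15×10^7 s = 1.99×10^-7 s⁻¹.
Cω = 1.17×10^8 × 1.99×10^-7 = 23.3 W/(m²·K).
Amplitude A = F₀ / (Cω) = 215 / 23.3 = 9.21 K.

9.21 K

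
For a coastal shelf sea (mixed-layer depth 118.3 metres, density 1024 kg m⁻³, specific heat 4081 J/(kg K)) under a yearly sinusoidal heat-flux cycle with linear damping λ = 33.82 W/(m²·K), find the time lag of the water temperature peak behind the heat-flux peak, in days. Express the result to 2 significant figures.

Areal heat capacity C = ρ c_p D = 1024 × 4081 × 118.3 = 4.94×10^8 J/(m^2 K).
ω = 2π / 3.15×10^7 s = 1.99×10^-7 s⁻¹.
Phase lag φ = arctan(Cω/λ) = arctan(98.5/33.82) = 1.24 rad.
Time lag = φ / ω = 1.24 / 1.99×10^-7 = 6.22×10^6 s = 72.0 days.

72 days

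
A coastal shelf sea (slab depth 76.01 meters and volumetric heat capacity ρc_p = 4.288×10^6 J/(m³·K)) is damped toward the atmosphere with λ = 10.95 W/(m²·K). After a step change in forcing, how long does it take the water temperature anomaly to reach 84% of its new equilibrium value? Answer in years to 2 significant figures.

1.7 years

Areal heat capacity C = ρc_p × D = 4.288×10^6 × 76.01 = 3.26×10^8 J/(m^2 K).
τ = C / λ = 3.26×10^8 / 10.95 = 2.98×10^7 s.
Fraction reached: 1 − e^(−t/τ) = 0.84 ⇒ t = −τ ln(1 − 0.84) = τ × 1.83.
t = 5.45×10^7 s = 1.73 years.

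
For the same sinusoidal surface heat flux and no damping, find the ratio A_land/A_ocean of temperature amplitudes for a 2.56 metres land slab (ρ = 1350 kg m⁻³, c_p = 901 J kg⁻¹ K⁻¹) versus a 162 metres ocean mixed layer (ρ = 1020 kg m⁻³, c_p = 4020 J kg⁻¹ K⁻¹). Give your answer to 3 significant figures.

213

C_ocean = 1020 × 4020 × 162 = 6.64×10^8 J/(m²·K).
C_land = 1350 × 901 × 2.56 = 3.11×10^6 J/(m²·K).
Undamped amplitude ∝ 1/C, so A_land/A_ocean = C_ocean/C_land = 213.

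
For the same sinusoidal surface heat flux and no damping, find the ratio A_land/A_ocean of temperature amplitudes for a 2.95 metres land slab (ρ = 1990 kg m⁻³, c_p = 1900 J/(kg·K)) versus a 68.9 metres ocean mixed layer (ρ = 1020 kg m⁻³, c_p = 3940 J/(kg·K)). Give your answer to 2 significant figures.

25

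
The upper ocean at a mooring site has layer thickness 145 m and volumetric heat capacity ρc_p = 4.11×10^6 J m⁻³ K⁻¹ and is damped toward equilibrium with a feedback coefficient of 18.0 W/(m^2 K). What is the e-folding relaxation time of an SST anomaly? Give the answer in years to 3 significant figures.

1.05 years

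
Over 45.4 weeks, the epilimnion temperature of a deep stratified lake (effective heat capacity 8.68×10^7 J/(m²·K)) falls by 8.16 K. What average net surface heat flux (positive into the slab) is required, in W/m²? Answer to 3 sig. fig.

-25.8

Areal heat capacity C = 8.68×10^7 J/(m²·K) (given).
Required heat per unit area: Q = C ΔT = 8.68×10^7 × -8.16 = -7.08×10^8 J/m².
Flux F = Q / Δt = -7.08×10^8 / 2.75×10^7 s = -25.8 W/m².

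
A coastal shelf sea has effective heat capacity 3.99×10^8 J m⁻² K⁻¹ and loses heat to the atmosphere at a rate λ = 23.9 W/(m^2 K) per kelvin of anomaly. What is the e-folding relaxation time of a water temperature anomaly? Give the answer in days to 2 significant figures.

Areal heat capacity C = 3.99×10^8 J m⁻² K⁻¹ (given).
Relaxation time τ = C / λ = 3.99×10^8 / 23.9 = 1.67×10^7 s.
In days: 1.67×10^7 s / (86400 s/day) = 193 days.

190 days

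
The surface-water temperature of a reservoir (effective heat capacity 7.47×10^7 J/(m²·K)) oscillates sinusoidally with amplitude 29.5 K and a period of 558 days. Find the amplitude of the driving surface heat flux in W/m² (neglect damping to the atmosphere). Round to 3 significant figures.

Areal heat capacity C = 7.47×10^7 J/(m²·K) (given).
ω = 2π / 4.82×10^7 s = 1.30×10^-7 s⁻¹.
Cω = 7.47×10^7 × 1.30×10^-7 = 9.74 W/(m²·K).
F₀ = A × Cω = 29.5 × 9.74 = 287 W/m².

287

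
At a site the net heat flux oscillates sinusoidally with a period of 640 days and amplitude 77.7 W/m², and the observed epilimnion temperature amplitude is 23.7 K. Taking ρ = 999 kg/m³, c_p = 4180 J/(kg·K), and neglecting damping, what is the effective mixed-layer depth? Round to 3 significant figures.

6.91 m

ω = 2π / 5.53×10^7 s = 1.14×10^-7 s⁻¹.
Required C = F₀ / (A ω) = 77.7 / (23.7 × 1.14×10^-7) = 2.89×10^7 J/(m²·K).
D = C / (ρ c_p) = 2.89×10^7 / (999 × 4180) = 6.91 m.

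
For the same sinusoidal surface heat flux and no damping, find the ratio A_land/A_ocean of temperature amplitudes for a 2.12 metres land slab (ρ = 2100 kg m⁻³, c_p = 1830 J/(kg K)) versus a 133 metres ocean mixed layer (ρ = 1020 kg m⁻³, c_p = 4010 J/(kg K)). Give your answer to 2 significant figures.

C_ocean = 1020 × 4010 × 133 = 5.44×10^8 J/(m²·K).
C_land = 2100 × 1830 × 2.12 = 8.15×10^6 J/(m²·K).
Undamped amplitude ∝ 1/C, so A_land/A_ocean = C_ocean/C_land = 66.8.

67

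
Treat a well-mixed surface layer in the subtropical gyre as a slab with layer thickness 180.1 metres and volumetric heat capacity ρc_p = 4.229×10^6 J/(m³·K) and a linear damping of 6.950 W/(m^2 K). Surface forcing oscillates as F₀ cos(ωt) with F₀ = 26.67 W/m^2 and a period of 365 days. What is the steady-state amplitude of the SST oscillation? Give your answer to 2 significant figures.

0.18 K

Areal heat capacity C = ρc_p × D = 4.229×10^6 × 180.1 = 7.62×10^8 J/(m²·K).
Angular frequency ω = 2π / T = 2π / 3.15×10^7 s = 1.99×10^-7 s⁻¹.
√((Cω)² + λ²) = √((152)² + 6.950²) = 152 W/(m²·K).
Amplitude A = F₀ / √((Cω)²+λ²) = 26.67 / 152 = 0.176 K.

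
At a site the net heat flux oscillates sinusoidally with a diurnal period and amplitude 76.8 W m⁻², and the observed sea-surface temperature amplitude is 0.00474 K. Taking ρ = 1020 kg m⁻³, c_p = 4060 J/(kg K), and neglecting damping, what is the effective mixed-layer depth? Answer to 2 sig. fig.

54 m

ω = 2π / 86400 s = 7.27×10^-5 s⁻¹.
Required C = F₀ / (A ω) = 76.8 / (0.00474 × 7.27×10^-5) = 2.23×10^8 J/(m²·K).
D = C / (ρ c_p) = 2.23×10^8 / (1020 × 4060) = 53.8 m.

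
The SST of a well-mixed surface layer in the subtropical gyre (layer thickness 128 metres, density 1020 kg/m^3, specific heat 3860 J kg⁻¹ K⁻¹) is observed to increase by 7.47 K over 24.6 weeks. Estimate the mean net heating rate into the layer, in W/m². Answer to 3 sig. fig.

Areal heat capacity C = ρ c_p D = 1020 × 3860 × 128 = 5.04×10^8 J/(m²·K).
Required heat per unit area: Q = C ΔT = 5.04×10^8 × 7.47 = 3.76×10^9 J/m².
Flux F = Q / Δt = 3.76×10^9 / 1.49×10^7 s = 253 W/m².

253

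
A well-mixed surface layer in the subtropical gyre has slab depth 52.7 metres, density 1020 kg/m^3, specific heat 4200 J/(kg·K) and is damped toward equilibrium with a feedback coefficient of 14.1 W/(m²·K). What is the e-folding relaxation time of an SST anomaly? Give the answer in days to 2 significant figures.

190 days

Areal heat capacity C = ρ c_p D = 1020 × 4200 × 52.7 = 2.26×10^8 J/(m^2 K).
Relaxation time τ = C / λ = 2.26×10^8 / 14.1 = 1.60×10^7 s.
In days: 1.60×10^7 s / (86400 s/day) = 185 days.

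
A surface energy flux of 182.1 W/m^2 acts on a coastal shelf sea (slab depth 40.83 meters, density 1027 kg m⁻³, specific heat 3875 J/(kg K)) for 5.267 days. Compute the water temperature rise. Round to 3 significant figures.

0.510 K

Areal heat capacity C = ρ c_p D = 1027 × 3875 × 40.83 = 1.62×10^8 J/(m²·K).
Net heat input Q = F Δt = 182.1 × (5.267 days × 86400 s/day) = 8.29×10^7 J/m².
ΔT = Q / C = 8.29×10^7 / 1.62×10^8 = 0.510 K.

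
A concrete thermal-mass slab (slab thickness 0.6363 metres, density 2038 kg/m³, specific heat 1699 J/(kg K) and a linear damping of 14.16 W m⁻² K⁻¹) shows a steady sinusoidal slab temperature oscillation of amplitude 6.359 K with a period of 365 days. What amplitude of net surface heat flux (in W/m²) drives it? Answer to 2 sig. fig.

90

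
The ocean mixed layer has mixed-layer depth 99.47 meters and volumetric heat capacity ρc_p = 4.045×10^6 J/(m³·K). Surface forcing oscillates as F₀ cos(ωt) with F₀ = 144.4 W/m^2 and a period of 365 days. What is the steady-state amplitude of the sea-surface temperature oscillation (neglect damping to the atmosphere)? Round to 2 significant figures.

1.8 K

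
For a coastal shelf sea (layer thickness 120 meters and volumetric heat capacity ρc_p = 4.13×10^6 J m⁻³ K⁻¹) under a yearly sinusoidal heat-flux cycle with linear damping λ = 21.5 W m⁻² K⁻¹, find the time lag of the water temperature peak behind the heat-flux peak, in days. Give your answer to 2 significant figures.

79 days

Areal heat capacity C = ρc_p × D = 4.13×10^6 × 120 = 4.96×10^8 J/(m^2 K).
ω = 2π / 3.15×10^7 s = 1.99×10^-7 s⁻¹.
Phase lag φ = arctan(Cω/λ) = arctan(98.7/21.5) = 1.36 rad.
Time lag = φ / ω = 1.36 / 1.99×10^-7 = 6.81×10^6 s = 78.8 days.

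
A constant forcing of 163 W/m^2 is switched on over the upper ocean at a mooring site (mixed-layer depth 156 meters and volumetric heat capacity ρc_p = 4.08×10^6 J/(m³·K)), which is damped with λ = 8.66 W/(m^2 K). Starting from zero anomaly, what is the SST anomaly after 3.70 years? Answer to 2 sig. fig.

Areal heat capacity C = ρc_p × D = 4.08×10^6 × 156 = 6.36×10^8 J/(m²·K).
τ = C / λ = 6.36×10^8 / 8.66 = 7.35×10^7 s.
Equilibrium anomaly ΔT_eq = F / λ = 163 / 8.66 = 18.8 K.
t = 3.70 years = 1.17×10^8 s, so t/τ = 1.59.
ΔT(t) = ΔT_eq (1 − e^(−t/τ)) = 18.8 × (1 − e^−1.59) = 15.0 K.

15 K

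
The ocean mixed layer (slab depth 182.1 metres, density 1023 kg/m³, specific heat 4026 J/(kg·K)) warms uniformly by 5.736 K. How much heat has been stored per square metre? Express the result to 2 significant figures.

Areal heat capacity C = ρ c_p D = 1023 × 4026 × 182.1 = 7.50×10^8 J/(m^2 K).
ΔQ = C ΔT = 7.50×10^8 × 5.736 = 4.30×10^9 J/m².

4.3×10^9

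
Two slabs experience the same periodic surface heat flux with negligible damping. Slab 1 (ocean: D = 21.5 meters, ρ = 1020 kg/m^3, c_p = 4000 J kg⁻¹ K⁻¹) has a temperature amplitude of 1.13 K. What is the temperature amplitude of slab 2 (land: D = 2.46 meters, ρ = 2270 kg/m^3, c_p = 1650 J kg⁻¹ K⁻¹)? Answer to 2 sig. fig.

C_ocean = 8.77×10^7 J/(m²·K); C_land = 9.21×10^6 J/(m²·K).
A ∝ 1/C ⇒ A_land = A_ocean × C_ocean/C_land = 1.13 × 9.52 = 10.8 K.

11 K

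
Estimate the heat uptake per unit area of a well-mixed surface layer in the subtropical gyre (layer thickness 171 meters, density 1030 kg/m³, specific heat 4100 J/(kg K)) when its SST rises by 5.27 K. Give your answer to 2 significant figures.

3.8×10^9

Areal heat capacity C = ρ c_p D = 1030 × 4100 × 171 = 7.22×10^8 J m⁻² K⁻¹.
ΔQ = C ΔT = 7.22×10^8 × 5.27 = 3.81×10^9 J/m².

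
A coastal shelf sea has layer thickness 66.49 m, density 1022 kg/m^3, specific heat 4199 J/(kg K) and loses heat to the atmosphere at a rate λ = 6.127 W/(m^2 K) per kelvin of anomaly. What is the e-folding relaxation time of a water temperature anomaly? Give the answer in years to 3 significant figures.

1.48 years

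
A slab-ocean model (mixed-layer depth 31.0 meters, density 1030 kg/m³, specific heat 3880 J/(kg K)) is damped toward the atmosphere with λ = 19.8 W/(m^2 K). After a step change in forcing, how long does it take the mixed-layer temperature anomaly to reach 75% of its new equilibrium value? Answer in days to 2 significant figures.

Areal heat capacity C = ρ c_p D = 1030 × 3880 × 31.0 = 1.24×10^8 J/(m^2 K).
τ = C / λ = 1.24×10^8 / 19.8 = 6.26×10^6 s.
Fraction reached: 1 − e^(−t/τ) = 0.75 ⇒ t = −τ ln(1 − 0.75) = τ × 1.39.
t = 8.67×10^6 s = 100 days.

100 days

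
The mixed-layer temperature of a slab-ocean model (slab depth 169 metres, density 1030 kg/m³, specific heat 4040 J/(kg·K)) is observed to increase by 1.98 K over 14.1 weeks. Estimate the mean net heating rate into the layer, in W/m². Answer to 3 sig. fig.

Areal heat capacity C = ρ c_p D = 1030 × 4040 × 169 = 7.03×10^8 J m⁻² K⁻¹.
Required heat per unit area: Q = C ΔT = 7.03×10^8 × 1.98 = 1.39×10^9 J/m².
Flux F = Q / Δt = 1.39×10^9 / 8.53×10^6 s = 163 W/m².

163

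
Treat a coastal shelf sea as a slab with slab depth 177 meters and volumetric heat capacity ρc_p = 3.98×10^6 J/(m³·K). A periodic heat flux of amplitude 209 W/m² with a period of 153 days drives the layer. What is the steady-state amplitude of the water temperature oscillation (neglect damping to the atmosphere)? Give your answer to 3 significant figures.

0.624 K

Areal heat capacity C = ρc_p × D = 3.98×10^6 × 177 = 7.04×10^8 J/(m^2 K).
Angular frequency ω = 2π / T = 2π / 1.32×10^7 s = 4.75×10^-7 s⁻¹.
Cω = 7.04×10^8 × 4.75×10^-7 = 335 W/(m²·K).
Amplitude A = F₀ / (Cω) = 209 / 335 = 0.624 K.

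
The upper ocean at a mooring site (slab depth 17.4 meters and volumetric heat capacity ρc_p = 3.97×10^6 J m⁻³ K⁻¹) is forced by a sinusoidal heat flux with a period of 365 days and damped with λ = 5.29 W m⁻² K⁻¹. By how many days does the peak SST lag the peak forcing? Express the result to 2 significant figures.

70 days

Areal heat capacity C = ρc_p × D = 3.97×10^6 × 17.4 = 6.91×10^7 J m⁻² K⁻¹.
ω = 2π / 3.15×10^7 s = 1.99×10^-7 s⁻¹.
Phase lag φ = arctan(Cω/λ) = arctan(13.8/5.29) = 1.20 rad.
Time lag = φ / ω = 1.20 / 1.99×10^-7 = 6.04×10^6 s = 69.9 days.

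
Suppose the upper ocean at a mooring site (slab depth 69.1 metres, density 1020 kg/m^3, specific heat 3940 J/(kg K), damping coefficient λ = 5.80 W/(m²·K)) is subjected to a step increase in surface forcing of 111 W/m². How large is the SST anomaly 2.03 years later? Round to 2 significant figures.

Areal heat capacity C = ρ c_p D = 1020 × 3940 × 69.1 = 2.78×10^8 J/(m²·K).
τ = C / λ = 2.78×10^8 / 5.80 = 4.79×10^7 s.
Equilibrium anomaly ΔT_eq = F / λ = 111 / 5.80 = 19.1 K.
t = 2.03 years = 6.41×10^7 s, so t/τ = 1.34.
ΔT(t) = ΔT_eq (1 − e^(−t/τ)) = 19.1 × (1 − e^−1.34) = 14.1 K.

14 K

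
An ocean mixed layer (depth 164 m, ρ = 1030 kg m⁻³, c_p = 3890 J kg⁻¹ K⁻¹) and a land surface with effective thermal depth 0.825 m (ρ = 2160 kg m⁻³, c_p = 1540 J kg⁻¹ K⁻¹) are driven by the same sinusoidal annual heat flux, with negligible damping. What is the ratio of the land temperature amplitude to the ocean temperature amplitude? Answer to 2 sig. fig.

C_ocean = 1030 × 3890 × 164 = 6.57×10^8 J/(m²·K).
C_land = 2160 × 1540 × 0.825 = 2.74×10^6 J/(m²·K).
Undamped amplitude ∝ 1/C, so A_land/A_ocean = C_ocean/C_land = 239.

240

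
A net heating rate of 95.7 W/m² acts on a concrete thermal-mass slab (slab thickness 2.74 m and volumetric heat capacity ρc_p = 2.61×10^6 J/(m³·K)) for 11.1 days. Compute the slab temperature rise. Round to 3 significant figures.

Areal heat capacity C = ρc_p × D = 2.61×10^6 × 2.74 = 7.15×10^6 J/(m^2 K).
Net heat input Q = F Δt = 95.7 × (11.1 days × 86400 s/day) = 9.18×10^7 J/m².
ΔT = Q / C = 9.18×10^7 / 7.15×10^6 = 12.8 K.

12.8 K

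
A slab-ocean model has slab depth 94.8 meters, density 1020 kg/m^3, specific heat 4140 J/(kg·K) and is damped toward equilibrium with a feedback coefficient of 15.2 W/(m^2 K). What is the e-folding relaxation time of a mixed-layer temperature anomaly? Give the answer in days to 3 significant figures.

Areal heat capacity C = ρ c_p D = 1020 × 4140 × 94.8 = 4.00×10^8 J/(m^2 K).
Relaxation time τ = C / λ = 4.00×10^8 / 15.2 = 2.63×10^7 s.
In days: 2.63×10^7 s / (86400 s/day) = 305 days.

305 days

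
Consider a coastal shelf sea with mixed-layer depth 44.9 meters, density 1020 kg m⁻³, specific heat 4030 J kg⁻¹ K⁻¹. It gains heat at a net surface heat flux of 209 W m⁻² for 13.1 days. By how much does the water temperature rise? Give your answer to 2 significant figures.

1.3 K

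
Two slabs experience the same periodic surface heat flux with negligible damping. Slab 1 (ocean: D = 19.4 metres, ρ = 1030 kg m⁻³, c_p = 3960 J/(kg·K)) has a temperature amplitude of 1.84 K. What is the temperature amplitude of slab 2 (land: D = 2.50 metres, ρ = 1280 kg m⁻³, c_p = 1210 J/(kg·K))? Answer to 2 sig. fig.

38 K

C_ocean = 7.91×10^7 J/(m²·K); C_land = 3.87×10^6 J/(m²·K).
A ∝ 1/C ⇒ A_land = A_ocean × C_ocean/C_land = 1.84 × 20.4 = 37.6 K.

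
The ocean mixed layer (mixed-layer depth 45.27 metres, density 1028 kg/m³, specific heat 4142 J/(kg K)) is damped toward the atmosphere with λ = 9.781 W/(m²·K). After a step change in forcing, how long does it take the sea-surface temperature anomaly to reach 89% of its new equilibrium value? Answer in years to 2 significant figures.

1.4 years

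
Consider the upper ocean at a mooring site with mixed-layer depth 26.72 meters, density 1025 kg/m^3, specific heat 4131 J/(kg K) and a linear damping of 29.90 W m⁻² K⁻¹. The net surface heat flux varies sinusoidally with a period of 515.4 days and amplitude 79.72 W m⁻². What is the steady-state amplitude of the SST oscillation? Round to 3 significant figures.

Areal heat capacity C = ρ c_p D = 1025 × 4131 × 26.72 = 1.13×10^8 J m⁻² K⁻¹.
Angular frequency ω = 2π / T = 2π / 4.45×10^7 s = 1.41×10^-7 s⁻¹.
√((Cω)² + λ²) = √((16.0)² + 29.90²) = 33.9 W/(m²·K).
Amplitude A = F₀ / √((Cω)²+λ²) = 79.72 / 33.9 = 2.35 K.

2.35 K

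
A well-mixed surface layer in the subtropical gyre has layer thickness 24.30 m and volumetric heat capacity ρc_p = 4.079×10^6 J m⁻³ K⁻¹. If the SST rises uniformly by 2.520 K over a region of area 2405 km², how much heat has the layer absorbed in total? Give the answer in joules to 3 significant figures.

Areal heat capacity C = ρc_p × D = 4.079×10^6 × 24.30 = 9.91×10^7 J/(m^2 K).
Heat per unit area: q = C ΔT = 9.91×10^7 × 2.520 = 2.50×10^8 J/m².
Total heat: Q = q × A = 2.50×10^8 × (2405 × 10⁶ m²) = 6.01×10^17 J.

6.01×10^17 J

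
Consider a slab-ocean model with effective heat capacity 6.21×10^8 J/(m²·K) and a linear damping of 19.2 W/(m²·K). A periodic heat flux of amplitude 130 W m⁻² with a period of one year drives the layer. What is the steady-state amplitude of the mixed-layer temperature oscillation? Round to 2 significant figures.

1.0 K

Areal heat capacity C = 6.21×10^8 J/(m²·K) (given).
Angular frequency ω = 2π / T = 2π / 3.15×10^7 s = 1.99×10^-7 s⁻¹.
√((Cω)² + λ²) = √((124)² + 19.2²) = 125 W/(m²·K).
Amplitude A = F₀ / √((Cω)²+λ²) = 130 / 125 = 1.04 K.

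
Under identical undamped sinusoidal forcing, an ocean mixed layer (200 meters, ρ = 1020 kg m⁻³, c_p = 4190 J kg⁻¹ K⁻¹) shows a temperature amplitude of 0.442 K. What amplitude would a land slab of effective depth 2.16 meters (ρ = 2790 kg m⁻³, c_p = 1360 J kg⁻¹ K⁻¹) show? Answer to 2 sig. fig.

46 K

C_ocean = 8.55×10^8 J/(m²·K); C_land = 8.20×10^6 J/(m²·K).
A ∝ 1/C ⇒ A_land = A_ocean × C_ocean/C_land = 0.442 × 104 = 46.1 K.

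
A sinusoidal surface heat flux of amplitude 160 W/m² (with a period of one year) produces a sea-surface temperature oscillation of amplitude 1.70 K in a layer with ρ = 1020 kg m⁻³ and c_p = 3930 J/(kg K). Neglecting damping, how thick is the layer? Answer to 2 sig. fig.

120 m

ω = 2π / 3.15×10^7 s = 1.99×10^-7 s⁻¹.
Required C = F₀ / (A ω) = 160 / (1.70 × 1.99×10^-7) = 4.72×10^8 J/(m²·K).
D = C / (ρ c_p) = 4.72×10^8 / (1020 × 3930) = 118 m.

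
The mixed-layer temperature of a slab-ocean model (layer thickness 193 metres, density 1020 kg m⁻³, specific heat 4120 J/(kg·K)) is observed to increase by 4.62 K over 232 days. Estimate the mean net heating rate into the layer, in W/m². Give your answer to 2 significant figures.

Areal heat capacity C = ρ c_p D = 1020 × 4120 × 193 = 8.11×10^8 J/(m²·K).
Required heat per unit area: Q = C ΔT = 8.11×10^8 × 4.62 = 3.75×10^9 J/m².
Flux F = Q / Δt = 3.75×10^9 / 2.00×10^7 s = 187 W/m².

190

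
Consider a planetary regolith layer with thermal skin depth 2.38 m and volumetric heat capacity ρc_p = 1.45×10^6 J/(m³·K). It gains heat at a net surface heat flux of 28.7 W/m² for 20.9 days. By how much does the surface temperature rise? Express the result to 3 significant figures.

15.0 K

Areal heat capacity C = ρc_p × D = 1.45×10^6 × 2.38 = 3.45×10^6 J m⁻² K⁻¹.
Net heat input Q = F Δt = 28.7 × (20.9 days × 86400 s/day) = 5.18×10^7 J/m².
ΔT = Q / C = 5.18×10^7 / 3.45×10^6 = 15.0 K.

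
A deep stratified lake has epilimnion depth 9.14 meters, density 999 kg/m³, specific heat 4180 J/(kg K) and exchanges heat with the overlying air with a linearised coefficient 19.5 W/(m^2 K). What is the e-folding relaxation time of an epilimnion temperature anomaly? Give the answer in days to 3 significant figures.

Areal heat capacity C = ρ c_p D = 999 × 4180 × 9.14 = 3.82×10^7 J/(m^2 K).
Relaxation time τ = C / λ = 3.82×10^7 / 19.5 = 1.96×10^6 s.
In days: 1.96×10^6 s / (86400 s/day) = 22.7 days.

22.7 days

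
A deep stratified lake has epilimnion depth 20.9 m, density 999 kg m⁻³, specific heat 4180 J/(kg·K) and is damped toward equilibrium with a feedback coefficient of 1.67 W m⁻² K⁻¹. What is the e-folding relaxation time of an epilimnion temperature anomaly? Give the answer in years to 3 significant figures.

1.66 years

Areal heat capacity C = ρ c_p D = 999 × 4180 × 20.9 = 8.73×10^7 J/(m^2 K).
Relaxation time τ = C / λ = 8.73×10^7 / 1.67 = 5.23×10^7 s.
In years: 5.23×10^7 s / (3.156×10^7 s/year) = 1.66 years.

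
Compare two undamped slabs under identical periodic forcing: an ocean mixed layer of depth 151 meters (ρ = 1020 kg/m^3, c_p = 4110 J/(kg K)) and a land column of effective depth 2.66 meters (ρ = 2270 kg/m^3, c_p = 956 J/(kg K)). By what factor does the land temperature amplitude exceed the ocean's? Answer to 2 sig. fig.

C_ocean = 1020 × 4110 × 151 = 6.33×10^8 J/(m²·K).
C_land = 2270 × 956 × 2.66 = 5.77×10^6 J/(m²·K).
Undamped amplitude ∝ 1/C, so A_land/A_ocean = C_ocean/C_land = 110.

110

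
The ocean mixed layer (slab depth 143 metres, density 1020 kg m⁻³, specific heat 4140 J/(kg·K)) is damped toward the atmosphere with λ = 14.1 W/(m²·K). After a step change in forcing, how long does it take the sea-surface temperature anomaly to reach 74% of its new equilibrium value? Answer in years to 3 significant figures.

1.83 years

Areal heat capacity C = ρ c_p D = 1020 × 4140 × 143 = 6.04×10^8 J/(m²·K).
τ = C / λ = 6.04×10^8 / 14.1 = 4.28×10^7 s.
Fraction reached: 1 − e^(−t/τ) = 0.74 ⇒ t = −τ ln(1 − 0.74) = τ × 1.35.
t = 5.77×10^7 s = 1.83 years.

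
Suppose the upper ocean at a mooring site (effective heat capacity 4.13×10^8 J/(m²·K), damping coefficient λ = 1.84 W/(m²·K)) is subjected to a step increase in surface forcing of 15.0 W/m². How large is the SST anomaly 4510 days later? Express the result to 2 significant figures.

Areal heat capacity C = 4.13×10^8 J/(m²·K) (given).
τ = C / λ = 4.13×10^8 / 1.84 = 2.24×10^8 s.
Equilibrium anomaly ΔT_eq = F / λ = 15.0 / 1.84 = 8.15 K.
t = 4510 days = 3.90×10^8 s, so t/τ = 1.74.
ΔT(t) = ΔT_eq (1 − e^(−t/τ)) = 8.15 × (1 − e^−1.74) = 6.72 K.

6.7 K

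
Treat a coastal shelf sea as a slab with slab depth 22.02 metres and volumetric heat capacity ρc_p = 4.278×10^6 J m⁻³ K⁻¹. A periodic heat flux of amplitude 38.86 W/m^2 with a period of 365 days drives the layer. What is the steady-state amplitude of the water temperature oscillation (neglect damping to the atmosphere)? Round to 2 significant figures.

Areal heat capacity C = ρc_p × D = 4.278×10^6 × 22.02 = 9.42×10^7 J/(m^2 K).
Angular frequency ω = 2π / T = 2π / 3.15×10^7 s = 1.99×10^-7 s⁻¹.
Cω = 9.42×10^7 × 1.99×10^-7 = 18.8 W/(m²·K).
Amplitude A = F₀ / (Cω) = 38.86 / 18.8 = 2.07 K.

2.1 K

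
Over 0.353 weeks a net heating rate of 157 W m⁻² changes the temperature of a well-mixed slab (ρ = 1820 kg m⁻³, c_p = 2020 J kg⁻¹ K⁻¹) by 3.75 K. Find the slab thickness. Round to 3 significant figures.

2.43 m

Heat input Q = F Δt = 157 × 2.13×10^5 s = 3.35×10^7 J/m².
Required areal heat capacity C = Q / ΔT = 8.94×10^6 J/(m²·K).
Depth D = C / (ρ c_p) = 8.94×10^6 / (1820 × 2020) = 2.43 m.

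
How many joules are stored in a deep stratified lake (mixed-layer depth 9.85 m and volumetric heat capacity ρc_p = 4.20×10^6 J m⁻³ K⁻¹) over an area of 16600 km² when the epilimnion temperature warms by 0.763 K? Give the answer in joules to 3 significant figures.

Areal heat capacity C = ρc_p × D = 4.20×10^6 × 9.85 = 4.14×10^7 J/(m²·K).
Heat per unit area: q = C ΔT = 4.14×10^7 × 0.763 = 3.16×10^7 J/m².
Total heat: Q = q × A = 3.16×10^7 × (16600 × 10⁶ m²) = 5.24×10^17 J.

5.24×10^17 J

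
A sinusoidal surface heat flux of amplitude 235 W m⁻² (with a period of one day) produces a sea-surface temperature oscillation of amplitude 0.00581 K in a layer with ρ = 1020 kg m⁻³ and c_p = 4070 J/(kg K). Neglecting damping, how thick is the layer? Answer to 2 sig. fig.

130 m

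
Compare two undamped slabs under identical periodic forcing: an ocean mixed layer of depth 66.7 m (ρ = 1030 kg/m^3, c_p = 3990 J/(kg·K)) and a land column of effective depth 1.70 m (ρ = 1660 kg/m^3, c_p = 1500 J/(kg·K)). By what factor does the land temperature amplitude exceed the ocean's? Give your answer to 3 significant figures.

C_ocean = 1030 × 3990 × 66.7 = 2.74×10^8 J/(m²·K).
C_land = 1660 × 1500 × 1.70 = 4.23×10^6 J/(m²·K).
Undamped amplitude ∝ 1/C, so A_land/A_ocean = C_ocean/C_land = 64.8.

64.8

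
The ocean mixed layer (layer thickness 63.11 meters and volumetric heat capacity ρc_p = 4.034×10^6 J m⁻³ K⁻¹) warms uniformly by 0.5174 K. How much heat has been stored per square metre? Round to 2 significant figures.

1.3×10^8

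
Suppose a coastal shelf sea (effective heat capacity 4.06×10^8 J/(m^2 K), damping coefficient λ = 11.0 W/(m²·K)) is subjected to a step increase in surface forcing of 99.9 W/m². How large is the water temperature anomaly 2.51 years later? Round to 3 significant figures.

8.02 K

Areal heat capacity C = 4.06×10^8 J/(m^2 K) (given).
τ = C / λ = 4.06×10^8 / 11.0 = 3.69×10^7 s.
Equilibrium anomaly ΔT_eq = F / λ = 99.9 / 11.0 = 9.08 K.
t = 2.51 years = 7.92×10^7 s, so t/τ = 2.15.
ΔT(t) = ΔT_eq (1 − e^(−t/τ)) = 9.08 × (1 − e^−2.15) = 8.02 K.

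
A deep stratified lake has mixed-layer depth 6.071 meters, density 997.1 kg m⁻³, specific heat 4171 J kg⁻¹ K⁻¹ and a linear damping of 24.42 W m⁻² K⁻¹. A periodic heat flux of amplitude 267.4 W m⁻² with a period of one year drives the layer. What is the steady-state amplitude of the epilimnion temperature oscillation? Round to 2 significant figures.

Areal heat capacity C = ρ c_p D = 997.1 × 4171 × 6.071 = 2.52×10^7 J/(m²·K).
Angular frequency ω = 2π / T = 2π / 3.15×10^7 s = 1.99×10^-7 s⁻¹.
√((Cω)² + λ²) = √((5.03)² + 24.42²) = 24.9 W/(m²·K).
Amplitude A = F₀ / √((Cω)²+λ²) = 267.4 / 24.9 = 10.7 K.

11 K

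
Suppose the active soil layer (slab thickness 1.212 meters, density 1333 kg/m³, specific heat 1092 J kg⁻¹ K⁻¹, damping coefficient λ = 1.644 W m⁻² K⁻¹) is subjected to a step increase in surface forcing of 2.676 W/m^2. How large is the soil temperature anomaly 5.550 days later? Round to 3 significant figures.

0.587 K

Areal heat capacity C = ρ c_p D = 1333 × 1092 × 1.212 = 1.76×10^6 J/(m^2 K).
τ = C / λ = 1.76×10^6 / 1.644 = 1.07×10^6 s.
Equilibrium anomaly ΔT_eq = F / λ = 2.676 / 1.644 = 1.63 K.
t = 5.550 days = 4.80×10^5 s, so t/τ = 0.447.
ΔT(t) = ΔT_eq (1 − e^(−t/τ)) = 1.63 × (1 − e^−0.447) = 0.587 K.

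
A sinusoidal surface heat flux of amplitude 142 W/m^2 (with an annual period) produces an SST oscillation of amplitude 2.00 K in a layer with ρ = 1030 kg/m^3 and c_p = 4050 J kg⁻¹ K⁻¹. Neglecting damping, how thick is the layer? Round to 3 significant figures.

85.4 m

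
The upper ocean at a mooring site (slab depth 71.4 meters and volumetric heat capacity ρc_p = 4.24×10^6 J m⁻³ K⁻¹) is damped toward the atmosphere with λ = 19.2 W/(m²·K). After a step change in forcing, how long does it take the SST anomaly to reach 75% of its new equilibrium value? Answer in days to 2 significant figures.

Areal heat capacity C = ρc_p × D = 4.24×10^6 × 71.4 = 3.03×10^8 J/(m²·K).
τ = C / λ = 3.03×10^8 / 19.2 = 1.58×10^7 s.
Fraction reached: 1 − e^(−t/τ) = 0.75 ⇒ t = −τ ln(1 − 0.75) = τ × 1.39.
t = 2.19×10^7 s = 253 days.

250 days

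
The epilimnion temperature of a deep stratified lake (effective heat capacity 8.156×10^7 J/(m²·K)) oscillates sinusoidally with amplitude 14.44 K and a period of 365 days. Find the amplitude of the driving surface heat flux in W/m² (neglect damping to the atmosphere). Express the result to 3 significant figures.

235

Areal heat capacity C = 8.156×10^7 J/(m²·K) (given).
ω = 2π / 3.15×10^7 s = 1.99×10^-7 s⁻¹.
Cω = 8.16×10^7 × 1.99×10^-7 = 16.2 W/(m²·K).
F₀ = A × Cω = 14.44 × 16.2 = 235 W/m².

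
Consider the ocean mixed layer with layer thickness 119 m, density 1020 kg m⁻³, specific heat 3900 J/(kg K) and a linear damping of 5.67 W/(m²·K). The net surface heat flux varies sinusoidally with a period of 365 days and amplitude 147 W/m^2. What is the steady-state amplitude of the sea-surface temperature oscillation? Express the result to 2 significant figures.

1.6 K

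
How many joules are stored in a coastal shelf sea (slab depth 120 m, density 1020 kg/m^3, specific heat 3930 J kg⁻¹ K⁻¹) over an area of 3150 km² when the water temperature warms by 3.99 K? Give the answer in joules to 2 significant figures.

6.0×10^18 J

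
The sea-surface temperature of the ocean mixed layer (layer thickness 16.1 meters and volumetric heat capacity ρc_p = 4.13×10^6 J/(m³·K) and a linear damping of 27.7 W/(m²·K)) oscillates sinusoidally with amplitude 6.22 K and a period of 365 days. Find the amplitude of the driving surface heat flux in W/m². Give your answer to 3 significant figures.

191

Areal heat capacity C = ρc_p × D = 4.13×10^6 × 16.1 = 6.65×10^7 J/(m^2 K).
ω = 2π / 3.15×10^7 s = 1.99×10^-7 s⁻¹.
√((Cω)² + λ²) = √((13.2)² + 27.7²) = 30.7 W/(m²·K).
F₀ = A × √((Cω)²+λ²) = 6.22 × 30.7 = 191 W/m².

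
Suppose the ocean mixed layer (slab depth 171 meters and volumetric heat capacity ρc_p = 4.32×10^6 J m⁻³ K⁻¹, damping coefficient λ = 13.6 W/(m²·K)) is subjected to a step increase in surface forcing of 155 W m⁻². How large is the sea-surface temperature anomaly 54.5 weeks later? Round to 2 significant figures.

Areal heat capacity C = ρc_p × D = 4.32×10^6 × 171 = 7.39×10^8 J/(m^2 K).
τ = C / λ = 7.39×10^8 / 13.6 = 5.43×10^7 s.
Equilibrium anomaly ΔT_eq = F / λ = 155 / 13.6 = 11.4 K.
t = 54.5 weeks = 3.30×10^7 s, so t/τ = 0.607.
ΔT(t) = ΔT_eq (1 − e^(−t/τ)) = 11.4 × (1 − e^−0.607) = 5.18 K.

5.2 K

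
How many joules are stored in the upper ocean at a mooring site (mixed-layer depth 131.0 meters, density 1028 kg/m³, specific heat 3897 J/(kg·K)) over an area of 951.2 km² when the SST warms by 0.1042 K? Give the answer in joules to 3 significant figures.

5.20×10^16 J

Areal heat capacity C = ρ c_p D = 1028 × 3897 × 131.0 = 5.25×10^8 J/(m^2 K).
Heat per unit area: q = C ΔT = 5.25×10^8 × 0.1042 = 5.47×10^7 J/m².
Total heat: Q = q × A = 5.47×10^7 × (951.2 × 10⁶ m²) = 5.20×10^16 J.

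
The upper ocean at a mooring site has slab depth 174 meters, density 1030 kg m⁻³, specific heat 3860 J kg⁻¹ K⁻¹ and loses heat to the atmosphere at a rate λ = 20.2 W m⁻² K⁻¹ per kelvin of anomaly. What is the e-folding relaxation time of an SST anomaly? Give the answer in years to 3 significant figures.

Areal heat capacity C = ρ c_p D = 1030 × 3860 × 174 = 6.92×10^8 J/(m^2 K).
Relaxation time τ = C / λ = 6.92×10^8 / 20.2 = 3.42×10^7 s.
In years: 3.42×10^7 s / (3.156×10^7 s/year) = 1.09 years.

1.09 years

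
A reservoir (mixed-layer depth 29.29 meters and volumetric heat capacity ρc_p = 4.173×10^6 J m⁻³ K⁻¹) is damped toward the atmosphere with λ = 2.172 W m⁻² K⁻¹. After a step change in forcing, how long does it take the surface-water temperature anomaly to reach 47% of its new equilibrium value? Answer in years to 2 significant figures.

1.1 years

Areal heat capacity C = ρc_p × D = 4.173×10^6 × 29.29 = 1.22×10^8 J/(m^2 K).
τ = C / λ = 1.22×10^8 / 2.172 = 5.63×10^7 s.
Fraction reached: 1 − e^(−t/τ) = 0.47 ⇒ t = −τ ln(1 − 0.47) = τ × 0.635.
t = 3.57×10^7 s = 1.13 years.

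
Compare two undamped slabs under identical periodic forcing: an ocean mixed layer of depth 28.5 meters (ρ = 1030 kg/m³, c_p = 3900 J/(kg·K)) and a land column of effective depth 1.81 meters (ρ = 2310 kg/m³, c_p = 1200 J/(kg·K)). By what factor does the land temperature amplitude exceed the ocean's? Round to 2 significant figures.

23

C_ocean = 1030 × 3900 × 28.5 = 1.14×10^8 J/(m²·K).
C_land = 2310 × 1200 × 1.81 = 5.02×10^6 J/(m²·K).
Undamped amplitude ∝ 1/C, so A_land/A_ocean = C_ocean/C_land = 22.8.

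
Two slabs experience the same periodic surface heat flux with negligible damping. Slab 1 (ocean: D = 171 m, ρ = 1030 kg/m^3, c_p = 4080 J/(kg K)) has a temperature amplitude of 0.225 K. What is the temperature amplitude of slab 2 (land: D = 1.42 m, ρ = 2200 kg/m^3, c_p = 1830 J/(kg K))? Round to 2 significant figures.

28 K

C_ocean = 7.19×10^8 J/(m²·K); C_land = 5.72×10^6 J/(m²·K).
A ∝ 1/C ⇒ A_land = A_ocean × C_ocean/C_land = 0.225 × 126 = 28.3 K.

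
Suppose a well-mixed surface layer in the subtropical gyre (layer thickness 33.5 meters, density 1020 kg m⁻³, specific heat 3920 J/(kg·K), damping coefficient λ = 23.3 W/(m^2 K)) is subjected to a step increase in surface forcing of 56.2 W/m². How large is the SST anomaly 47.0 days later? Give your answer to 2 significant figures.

Areal heat capacity C = ρ c_p D = 1020 × 3920 × 33.5 = 1.34×10^8 J m⁻² K⁻¹.
τ = C / λ = 1.34×10^8 / 23.3 = 5.75×10^6 s.
Equilibrium anomaly ΔT_eq = F / λ = 56.2 / 23.3 = 2.41 K.
t = 47.0 days = 4.06×10^6 s, so t/τ = 0.706.
ΔT(t) = ΔT_eq (1 − e^(−t/τ)) = 2.41 × (1 − e^−0.706) = 1.22 K.

1.2 K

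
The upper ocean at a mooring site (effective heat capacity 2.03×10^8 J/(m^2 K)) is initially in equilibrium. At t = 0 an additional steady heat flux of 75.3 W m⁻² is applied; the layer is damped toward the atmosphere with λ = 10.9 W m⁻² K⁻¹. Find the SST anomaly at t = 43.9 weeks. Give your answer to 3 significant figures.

5.25 K

Areal heat capacity C = 2.03×10^8 J/(m^2 K) (given).
τ = C / λ = 2.03×10^8 / 10.9 = 1.86×10^7 s.
Equilibrium anomaly ΔT_eq = F / λ = 75.3 / 10.9 = 6.91 K.
t = 43.9 weeks = 2.66×10^7 s, so t/τ = 1.43.
ΔT(t) = ΔT_eq (1 − e^(−t/τ)) = 6.91 × (1 − e^−1.43) = 5.25 K.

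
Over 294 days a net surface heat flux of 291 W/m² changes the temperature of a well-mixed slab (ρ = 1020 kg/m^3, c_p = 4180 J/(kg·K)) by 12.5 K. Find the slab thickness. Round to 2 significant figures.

Heat input Q = F Δt = 291 × 2.54×10^7 s = 7.39×10^9 J/m².
Required areal heat capacity C = Q / ΔT = 5.91×10^8 J/(m²·K).
Depth D = C / (ρ c_p) = 5.91×10^8 / (1020 × 4180) = 139 m.

140 m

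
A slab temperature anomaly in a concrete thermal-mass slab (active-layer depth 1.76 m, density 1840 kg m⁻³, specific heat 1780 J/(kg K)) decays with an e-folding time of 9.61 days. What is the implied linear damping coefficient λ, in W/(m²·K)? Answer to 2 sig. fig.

6.9

Areal heat capacity C = ρ c_p D = 1840 × 1780 × 1.76 = 5.76×10^6 J/(m^2 K).
τ = 9.61 days = 8.30×10^5 s.
λ = C / τ = 5.76×10^6 / 8.30×10^5 = 6.94 W/(m²·K).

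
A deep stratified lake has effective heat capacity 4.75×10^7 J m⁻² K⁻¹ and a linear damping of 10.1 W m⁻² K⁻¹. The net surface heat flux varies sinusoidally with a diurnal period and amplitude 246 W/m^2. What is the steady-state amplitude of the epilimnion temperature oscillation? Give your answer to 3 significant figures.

0.0712 K

Areal heat capacity C = 4.75×10^7 J m⁻² K⁻¹ (given).
Angular frequency ω = 2π / T = 2π / 86400 s = 7.27×10^-5 s⁻¹.
√((Cω)² + λ²) = √((3450)² + 10.1²) = 3450 W/(m²·K).
Amplitude A = F₀ / √((Cω)²+λ²) = 246 / 3450 = 0.0712 K.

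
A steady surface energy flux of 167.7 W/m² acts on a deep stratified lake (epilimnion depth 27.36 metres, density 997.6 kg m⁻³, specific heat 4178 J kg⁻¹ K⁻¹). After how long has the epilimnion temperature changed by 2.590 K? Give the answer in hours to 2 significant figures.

Areal heat capacity C = ρ c_p D = 997.6 × 4178 × 27.36 = 1.14×10^8 J/(m^2 K).
Time required: Δt = C ΔT / F = 1.14×10^8 × 2.590 / 167.7 = 1.76×10^6 s.
In hours: 1.76×10^6 s / (3600 s/hour) = 489 hours.

490 hours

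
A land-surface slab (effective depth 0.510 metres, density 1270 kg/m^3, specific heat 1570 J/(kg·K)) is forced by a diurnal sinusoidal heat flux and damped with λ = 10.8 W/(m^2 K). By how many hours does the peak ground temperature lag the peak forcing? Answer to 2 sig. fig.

5.4 hours

Areal heat capacity C = ρ c_p D = 1270 × 1570 × 0.510 = 1.02×10^6 J m⁻² K⁻¹.
ω = 2π / 86400 s = 7.27×10^-5 s⁻¹.
Phase lag φ = arctan(Cω/λ) = arctan(74.0/10.8) = 1.43 rad.
Time lag = φ / ω = 1.43 / 7.27×10^-5 = 19600 s = 5.45 hours.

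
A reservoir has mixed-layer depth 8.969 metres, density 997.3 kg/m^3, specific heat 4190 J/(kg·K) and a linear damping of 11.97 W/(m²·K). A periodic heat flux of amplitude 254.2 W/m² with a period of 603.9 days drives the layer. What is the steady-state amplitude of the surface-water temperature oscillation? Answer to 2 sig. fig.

20 K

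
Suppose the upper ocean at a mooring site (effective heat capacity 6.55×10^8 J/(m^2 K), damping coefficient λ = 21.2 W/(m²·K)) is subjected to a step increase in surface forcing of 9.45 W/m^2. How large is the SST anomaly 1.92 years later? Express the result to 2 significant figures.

0.38 K

Areal heat capacity C = 6.55×10^8 J/(m^2 K) (given).
τ = C / λ = 6.55×10^8 / 21.2 = 3.09×10^7 s.
Equilibrium anomaly ΔT_eq = F / λ = 9.45 / 21.2 = 0.446 K.
t = 1.92 years = 6.06×10^7 s, so t/τ = 1.96.
ΔT(t) = ΔT_eq (1 − e^(−t/τ)) = 0.446 × (1 − e^−1.96) = 0.383 K.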